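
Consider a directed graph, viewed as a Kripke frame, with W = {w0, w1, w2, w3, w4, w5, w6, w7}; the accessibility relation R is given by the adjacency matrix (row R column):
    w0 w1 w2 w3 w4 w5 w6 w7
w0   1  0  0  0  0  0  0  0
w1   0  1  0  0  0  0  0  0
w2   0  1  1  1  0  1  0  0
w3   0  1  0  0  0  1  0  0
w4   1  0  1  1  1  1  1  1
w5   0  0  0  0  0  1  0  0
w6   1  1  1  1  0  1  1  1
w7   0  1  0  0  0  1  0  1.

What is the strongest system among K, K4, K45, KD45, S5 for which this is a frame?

Transitive (axiom 4): no — w4 R w2 and w2 R w1, but not w4 R w1.
Euclidean (axiom 5): no — w2 R w1 and w2 R w3, but not w1 R w3.
Serial (axiom D): yes — every world has a successor (e.g. w0 R w0).
Reflexive (axiom T): no — w3 is not related to itself.
So F validates K; K4 would additionally require R to be transitive. The strongest is K.

K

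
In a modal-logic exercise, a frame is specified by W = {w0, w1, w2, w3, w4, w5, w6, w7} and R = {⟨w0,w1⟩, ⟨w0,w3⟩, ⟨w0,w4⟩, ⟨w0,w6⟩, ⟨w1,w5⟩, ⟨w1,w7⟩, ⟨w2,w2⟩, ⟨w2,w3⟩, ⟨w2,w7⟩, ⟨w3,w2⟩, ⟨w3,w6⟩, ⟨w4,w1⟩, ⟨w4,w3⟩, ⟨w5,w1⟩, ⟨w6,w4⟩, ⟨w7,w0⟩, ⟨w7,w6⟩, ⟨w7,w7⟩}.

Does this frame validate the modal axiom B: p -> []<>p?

Axiom B corresponds to the accessibility relation being symmetric.
Symmetric: no — w0 R w1 but not w1 R w0.

No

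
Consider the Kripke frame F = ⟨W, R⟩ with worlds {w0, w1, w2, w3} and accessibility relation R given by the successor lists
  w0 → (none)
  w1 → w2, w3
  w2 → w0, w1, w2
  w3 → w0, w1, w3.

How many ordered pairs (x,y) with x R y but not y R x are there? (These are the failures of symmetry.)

2

Enumerating: (w2,w0), (w3,w0).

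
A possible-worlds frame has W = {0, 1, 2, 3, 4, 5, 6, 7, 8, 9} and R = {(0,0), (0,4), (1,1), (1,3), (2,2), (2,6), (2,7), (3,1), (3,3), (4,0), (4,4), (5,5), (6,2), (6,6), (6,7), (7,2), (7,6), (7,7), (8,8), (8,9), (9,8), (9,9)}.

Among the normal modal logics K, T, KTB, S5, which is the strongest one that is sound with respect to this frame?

S5

Reflexive (axiom T): yes — every world is R-related to itself.
Symmetric (axiom B): yes — every pair in R has its reverse in R.
Euclidean (axiom 5): yes — any two successors of a common world are R-related.
So F validates K, T, KTB, S5. The strongest is S5.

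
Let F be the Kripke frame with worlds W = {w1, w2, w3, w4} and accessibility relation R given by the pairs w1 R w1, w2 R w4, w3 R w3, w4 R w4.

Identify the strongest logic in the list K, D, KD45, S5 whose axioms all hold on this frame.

KD45

Serial (axiom D): yes — every world has a successor (e.g. w1 R w1).
Euclidean (axiom 5): yes — any two successors of a common world are R-related.
Transitive (axiom 4): yes — every two-step R-path is closed by a direct edge.
Reflexive (axiom T): no — w2 is not related to itself.
So F validates K, D, KD45; S5 would additionally require R to be reflexive. The strongest is KD45.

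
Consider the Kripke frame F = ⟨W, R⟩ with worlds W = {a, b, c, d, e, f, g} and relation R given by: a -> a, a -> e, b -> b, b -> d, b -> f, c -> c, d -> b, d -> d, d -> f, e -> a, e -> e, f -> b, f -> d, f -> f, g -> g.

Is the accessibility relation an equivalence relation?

Reflexive: yes — every world is R-related to itself.
Symmetric: yes — every pair in R has its reverse in R.
Transitive: yes — every two-step R-path is closed by a direct edge.
So R is an equivalence relation.

Yes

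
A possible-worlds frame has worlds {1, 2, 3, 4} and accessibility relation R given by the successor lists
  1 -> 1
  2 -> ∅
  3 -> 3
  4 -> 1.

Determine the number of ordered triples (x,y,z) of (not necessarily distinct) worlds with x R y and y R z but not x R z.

R is transitive; there are no such tuples.

0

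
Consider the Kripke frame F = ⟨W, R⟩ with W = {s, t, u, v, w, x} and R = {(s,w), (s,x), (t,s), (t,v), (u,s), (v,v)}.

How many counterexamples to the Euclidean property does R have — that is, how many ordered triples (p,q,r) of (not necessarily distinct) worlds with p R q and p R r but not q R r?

8

Enumerating: (s,w,w), (s,w,x), (s,x,w), (s,x,x), (t,s,s), (t,s,v), (t,v,s), (u,s,s).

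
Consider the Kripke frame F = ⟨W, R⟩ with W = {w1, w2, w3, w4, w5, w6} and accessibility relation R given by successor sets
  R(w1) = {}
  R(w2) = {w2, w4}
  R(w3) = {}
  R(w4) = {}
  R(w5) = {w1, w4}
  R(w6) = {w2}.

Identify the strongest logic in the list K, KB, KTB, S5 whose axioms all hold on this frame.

K

Symmetric (axiom B): no — w2 R w4 but not w4 R w2.
Reflexive (axiom T): no — w1 is not related to itself.
Euclidean (axiom 5): no — w5 R w1 and w5 R w4, but not w1 R w4.
So F validates K; KB would additionally require R to be symmetric. The strongest is K.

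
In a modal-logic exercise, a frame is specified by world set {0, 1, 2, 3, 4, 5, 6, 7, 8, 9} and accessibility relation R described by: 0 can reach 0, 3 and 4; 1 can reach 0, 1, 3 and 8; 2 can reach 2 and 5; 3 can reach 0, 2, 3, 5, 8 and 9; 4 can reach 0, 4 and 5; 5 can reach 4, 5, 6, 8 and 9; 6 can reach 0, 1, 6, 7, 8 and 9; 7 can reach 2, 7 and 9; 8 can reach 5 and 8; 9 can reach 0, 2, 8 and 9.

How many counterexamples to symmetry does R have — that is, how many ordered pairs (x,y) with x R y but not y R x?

Enumerating: (1,0), (1,3), (1,8), (2,5), (3,2), (3,5), (3,8), (3,9), (5,6), (5,9), (6,0), (6,1), … and 8 more.
Total: 20.

20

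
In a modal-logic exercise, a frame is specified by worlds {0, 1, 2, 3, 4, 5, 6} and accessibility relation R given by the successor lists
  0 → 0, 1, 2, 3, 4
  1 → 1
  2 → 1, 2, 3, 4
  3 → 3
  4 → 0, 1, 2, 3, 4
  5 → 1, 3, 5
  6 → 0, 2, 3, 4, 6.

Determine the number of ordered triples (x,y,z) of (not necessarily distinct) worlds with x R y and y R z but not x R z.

4

Enumerating: (2,4,0), (6,0,1), (6,2,1), (6,4,1).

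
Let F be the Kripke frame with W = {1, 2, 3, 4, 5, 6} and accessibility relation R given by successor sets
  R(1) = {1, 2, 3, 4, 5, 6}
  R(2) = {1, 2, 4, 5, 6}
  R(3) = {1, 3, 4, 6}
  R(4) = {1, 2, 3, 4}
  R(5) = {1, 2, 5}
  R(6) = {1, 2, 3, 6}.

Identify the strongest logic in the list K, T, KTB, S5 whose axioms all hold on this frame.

KTB

Reflexive (axiom T): yes — every world is R-related to itself.
Symmetric (axiom B): yes — every pair in R has its reverse in R.
Euclidean (axiom 5): no — 1 R 2 and 1 R 3, but not 2 R 3.
So F validates K, T, KTB; S5 would additionally require R to be Euclidean. The strongest is KTB.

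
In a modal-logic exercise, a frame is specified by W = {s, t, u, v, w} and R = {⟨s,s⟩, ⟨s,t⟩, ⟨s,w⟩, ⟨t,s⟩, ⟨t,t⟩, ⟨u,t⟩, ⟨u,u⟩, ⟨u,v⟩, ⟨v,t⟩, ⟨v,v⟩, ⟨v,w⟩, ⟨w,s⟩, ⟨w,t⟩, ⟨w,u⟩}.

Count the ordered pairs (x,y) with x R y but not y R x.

6

Enumerating: (u,t), (u,v), (v,t), (v,w), (w,t), (w,u).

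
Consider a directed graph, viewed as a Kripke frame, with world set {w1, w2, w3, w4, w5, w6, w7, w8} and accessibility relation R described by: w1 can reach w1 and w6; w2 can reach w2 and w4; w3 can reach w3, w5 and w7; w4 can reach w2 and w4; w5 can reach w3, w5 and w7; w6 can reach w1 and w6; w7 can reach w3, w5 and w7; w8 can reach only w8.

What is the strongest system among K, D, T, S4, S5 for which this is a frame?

Serial (axiom D): yes — every world has a successor (e.g. w1 R w1).
Reflexive (axiom T): yes — every world is R-related to itself.
Transitive (axiom 4): yes — every two-step R-path is closed by a direct edge.
Euclidean (axiom 5): yes — any two successors of a common world are R-related.
So F validates K, D, T, S4, S5. The strongest is S5.

S5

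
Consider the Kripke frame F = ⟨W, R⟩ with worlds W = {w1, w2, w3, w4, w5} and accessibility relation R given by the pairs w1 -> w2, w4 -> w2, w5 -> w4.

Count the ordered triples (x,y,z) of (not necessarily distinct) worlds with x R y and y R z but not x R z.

1

Enumerating: (w5,w4,w2).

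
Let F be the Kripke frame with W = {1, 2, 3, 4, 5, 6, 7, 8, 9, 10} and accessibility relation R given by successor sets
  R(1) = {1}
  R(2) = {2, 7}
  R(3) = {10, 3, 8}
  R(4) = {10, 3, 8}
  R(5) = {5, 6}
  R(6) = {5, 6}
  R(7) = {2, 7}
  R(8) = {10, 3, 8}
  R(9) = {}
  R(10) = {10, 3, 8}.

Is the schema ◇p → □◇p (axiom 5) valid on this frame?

Yes

The schema 5 characterises exactly the Euclidean frames.
Euclidean: yes — any two successors of a common world are R-related.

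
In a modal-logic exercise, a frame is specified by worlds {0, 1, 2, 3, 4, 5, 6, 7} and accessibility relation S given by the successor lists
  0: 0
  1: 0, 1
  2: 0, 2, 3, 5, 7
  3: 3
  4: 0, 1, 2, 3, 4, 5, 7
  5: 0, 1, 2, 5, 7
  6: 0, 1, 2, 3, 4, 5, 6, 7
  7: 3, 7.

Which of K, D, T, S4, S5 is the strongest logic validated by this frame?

Serial (axiom D): yes — every world has a successor (e.g. 0 S 0).
Reflexive (axiom T): yes — every world is S-related to itself.
Transitive (axiom 4): no — 2 S 5 and 5 S 1, but not 2 S 1.
Euclidean (axiom 5): no — 2 S 0 and 2 S 3, but not 0 S 3.
So F validates K, D, T; S4 would additionally require S to be transitive. The strongest is T.

T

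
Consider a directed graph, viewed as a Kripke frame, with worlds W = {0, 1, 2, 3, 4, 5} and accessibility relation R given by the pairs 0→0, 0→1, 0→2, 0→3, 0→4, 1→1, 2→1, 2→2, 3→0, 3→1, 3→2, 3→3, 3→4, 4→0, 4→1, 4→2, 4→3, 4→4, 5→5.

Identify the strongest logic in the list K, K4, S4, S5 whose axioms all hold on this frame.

Transitive (axiom 4): yes — every two-step R-path is closed by a direct edge.
Reflexive (axiom T): yes — every world is R-related to itself.
Euclidean (axiom 5): no — 0 R 1 and 0 R 2, but not 1 R 2.
So F validates K, K4, S4; S5 would additionally require R to be Euclidean. The strongest is S4.

S4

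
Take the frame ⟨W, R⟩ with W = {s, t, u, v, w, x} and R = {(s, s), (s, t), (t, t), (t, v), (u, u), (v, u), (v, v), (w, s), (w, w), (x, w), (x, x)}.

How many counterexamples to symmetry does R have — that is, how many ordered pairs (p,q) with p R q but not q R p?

5

Enumerating: (s,t), (t,v), (v,u), (w,s), (x,w).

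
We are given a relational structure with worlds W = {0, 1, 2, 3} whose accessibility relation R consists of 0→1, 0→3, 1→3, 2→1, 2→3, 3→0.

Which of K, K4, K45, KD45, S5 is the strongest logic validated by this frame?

Transitive (axiom 4): no — 1 R 3 and 3 R 0, but not 1 R 0.
Euclidean (axiom 5): no — 0 R 3 and 0 R 1, but not 3 R 1.
Serial (axiom D): yes — every world has a successor (e.g. 0 R 1).
Reflexive (axiom T): no — 0 is not related to itself.
So F validates K; K4 would additionally require R to be transitive. The strongest is K.

K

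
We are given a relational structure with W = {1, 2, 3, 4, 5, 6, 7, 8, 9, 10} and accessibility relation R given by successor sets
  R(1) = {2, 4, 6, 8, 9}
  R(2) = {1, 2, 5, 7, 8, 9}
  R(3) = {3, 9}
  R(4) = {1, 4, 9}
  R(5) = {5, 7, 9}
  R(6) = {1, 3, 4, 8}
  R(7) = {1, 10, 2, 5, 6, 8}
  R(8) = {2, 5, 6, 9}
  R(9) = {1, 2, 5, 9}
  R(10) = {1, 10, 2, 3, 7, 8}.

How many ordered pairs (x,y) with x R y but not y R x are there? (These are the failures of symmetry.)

Enumerating: (1,8), (10,1), (10,2), (10,3), (10,8), (2,5), (3,9), (4,9), (6,3), (6,4), (7,1), (7,6), (7,8), (8,5), (8,9).

15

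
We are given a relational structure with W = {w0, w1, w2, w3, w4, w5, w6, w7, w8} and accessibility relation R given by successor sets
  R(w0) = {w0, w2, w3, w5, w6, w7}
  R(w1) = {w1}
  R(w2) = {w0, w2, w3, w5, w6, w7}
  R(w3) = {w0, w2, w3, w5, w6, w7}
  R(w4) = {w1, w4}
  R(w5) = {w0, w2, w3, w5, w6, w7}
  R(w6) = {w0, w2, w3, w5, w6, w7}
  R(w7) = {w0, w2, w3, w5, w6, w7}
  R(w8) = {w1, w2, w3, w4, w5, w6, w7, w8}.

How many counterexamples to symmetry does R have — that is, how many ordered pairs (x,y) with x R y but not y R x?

8

Enumerating: (w4,w1), (w8,w1), (w8,w2), (w8,w3), (w8,w4), (w8,w5), (w8,w6), (w8,w7).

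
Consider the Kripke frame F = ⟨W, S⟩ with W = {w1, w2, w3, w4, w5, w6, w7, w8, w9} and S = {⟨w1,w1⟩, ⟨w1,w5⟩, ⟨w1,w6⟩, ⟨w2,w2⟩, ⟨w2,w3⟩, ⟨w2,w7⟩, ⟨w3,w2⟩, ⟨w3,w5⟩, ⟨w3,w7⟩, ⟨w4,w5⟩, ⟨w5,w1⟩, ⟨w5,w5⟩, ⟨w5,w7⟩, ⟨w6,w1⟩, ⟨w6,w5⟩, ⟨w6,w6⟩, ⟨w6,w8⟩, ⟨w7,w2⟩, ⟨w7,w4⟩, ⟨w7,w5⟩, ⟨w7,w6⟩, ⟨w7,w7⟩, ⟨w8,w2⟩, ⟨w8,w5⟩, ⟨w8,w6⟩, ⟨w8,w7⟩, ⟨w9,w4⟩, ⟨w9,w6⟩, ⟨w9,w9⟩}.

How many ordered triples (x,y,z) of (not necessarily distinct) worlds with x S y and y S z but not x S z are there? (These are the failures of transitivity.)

32

Enumerating: (w1,w5,w7), (w1,w6,w8), (w2,w3,w5), (w2,w7,w4), (w2,w7,w5), (w2,w7,w6), (w3,w2,w3), (w3,w5,w1), (w3,w7,w4), (w3,w7,w6), (w4,w5,w1), (w4,w5,w7), … and 20 more.
Total: 32.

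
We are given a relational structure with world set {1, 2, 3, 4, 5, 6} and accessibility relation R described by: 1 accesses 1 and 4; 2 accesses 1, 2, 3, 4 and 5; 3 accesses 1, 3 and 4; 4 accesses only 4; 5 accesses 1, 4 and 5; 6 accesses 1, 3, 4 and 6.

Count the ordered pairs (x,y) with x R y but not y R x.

Enumerating: (1,4), (2,1), (2,3), (2,4), (2,5), (3,1), (3,4), (5,1), (5,4), (6,1), (6,3), (6,4).

12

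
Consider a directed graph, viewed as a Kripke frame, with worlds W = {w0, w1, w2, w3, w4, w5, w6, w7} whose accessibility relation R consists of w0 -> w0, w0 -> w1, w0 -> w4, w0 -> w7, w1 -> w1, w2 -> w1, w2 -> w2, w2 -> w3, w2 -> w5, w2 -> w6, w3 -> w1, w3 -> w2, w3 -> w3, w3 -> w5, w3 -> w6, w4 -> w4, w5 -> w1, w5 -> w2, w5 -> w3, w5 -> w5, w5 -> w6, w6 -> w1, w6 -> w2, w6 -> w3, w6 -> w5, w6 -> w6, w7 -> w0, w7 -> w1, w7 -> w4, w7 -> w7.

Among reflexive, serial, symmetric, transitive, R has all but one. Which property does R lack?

symmetric

Reflexive: yes — every world is R-related to itself.
Serial: yes — every world has a successor (e.g. w0 R w0).
Symmetric: no — w0 R w1 but not w1 R w0.
Transitive: yes — every two-step R-path is closed by a direct edge.
Only symmetric fails.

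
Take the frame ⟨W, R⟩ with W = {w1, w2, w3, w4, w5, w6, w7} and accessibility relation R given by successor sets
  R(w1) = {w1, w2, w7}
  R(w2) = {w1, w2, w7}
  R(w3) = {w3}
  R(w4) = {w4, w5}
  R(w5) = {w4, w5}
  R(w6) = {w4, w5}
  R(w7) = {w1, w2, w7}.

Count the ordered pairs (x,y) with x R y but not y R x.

Enumerating: (w6,w4), (w6,w5).

2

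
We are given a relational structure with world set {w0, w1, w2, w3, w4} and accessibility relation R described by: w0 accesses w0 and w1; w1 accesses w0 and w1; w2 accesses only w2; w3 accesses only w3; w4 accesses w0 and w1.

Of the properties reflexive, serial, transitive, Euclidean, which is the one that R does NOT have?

reflexive

Reflexive: no — w4 is not related to itself.
Serial: yes — every world has a successor (e.g. w0 R w0).
Transitive: yes — every two-step R-path is closed by a direct edge.
Euclidean: yes — any two successors of a common world are R-related.
Only reflexive fails.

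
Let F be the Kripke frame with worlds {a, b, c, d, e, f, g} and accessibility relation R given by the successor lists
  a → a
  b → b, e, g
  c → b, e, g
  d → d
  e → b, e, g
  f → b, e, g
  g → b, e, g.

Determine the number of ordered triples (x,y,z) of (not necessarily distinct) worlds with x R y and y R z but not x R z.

R is transitive; there are no such tuples.

0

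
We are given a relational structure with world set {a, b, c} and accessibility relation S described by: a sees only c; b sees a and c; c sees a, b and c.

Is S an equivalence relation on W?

No

Reflexive: no — a is not related to itself.
Symmetric: no — b S a but not a S b.
Transitive: no — a S c and c S b, but not a S b.
So S is not an equivalence relation.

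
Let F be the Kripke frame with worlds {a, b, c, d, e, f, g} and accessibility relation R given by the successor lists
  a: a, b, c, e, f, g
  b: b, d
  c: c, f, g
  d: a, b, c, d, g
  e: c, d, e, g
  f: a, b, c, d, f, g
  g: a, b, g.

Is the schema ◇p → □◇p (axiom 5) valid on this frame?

No

Axiom 5 corresponds to the accessibility relation being Euclidean.
Euclidean: no — a R b and a R c, but not b R c.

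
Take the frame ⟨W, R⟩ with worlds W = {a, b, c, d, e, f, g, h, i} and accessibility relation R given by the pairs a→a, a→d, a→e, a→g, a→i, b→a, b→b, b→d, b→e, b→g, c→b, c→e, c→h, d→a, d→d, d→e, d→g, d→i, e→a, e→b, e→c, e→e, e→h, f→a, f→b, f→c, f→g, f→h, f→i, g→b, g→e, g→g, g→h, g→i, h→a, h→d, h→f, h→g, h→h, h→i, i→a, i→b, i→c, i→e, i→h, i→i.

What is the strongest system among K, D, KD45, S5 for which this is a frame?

D

Serial (axiom D): yes — every world has a successor (e.g. a R a).
Euclidean (axiom 5): no — a R e and a R d, but not e R d.
Transitive (axiom 4): no — a R e and e R b, but not a R b.
Reflexive (axiom T): no — c is not related to itself.
So F validates K, D; KD45 would additionally require R to be Euclidean and transitive. The strongest is D.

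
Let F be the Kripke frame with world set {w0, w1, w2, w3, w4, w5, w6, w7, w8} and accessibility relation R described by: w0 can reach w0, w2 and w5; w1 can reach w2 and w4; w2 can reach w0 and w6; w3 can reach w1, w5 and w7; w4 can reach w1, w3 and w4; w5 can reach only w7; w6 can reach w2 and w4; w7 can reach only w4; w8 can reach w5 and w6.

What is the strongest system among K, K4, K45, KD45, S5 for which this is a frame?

Transitive (axiom 4): no — w0 R w2 and w2 R w6, but not w0 R w6.
Euclidean (axiom 5): no — w0 R w2 and w0 R w5, but not w2 R w5.
Serial (axiom D): yes — every world has a successor (e.g. w0 R w0).
Reflexive (axiom T): no — w1 is not related to itself.
So F validates K; K4 would additionally require R to be transitive. The strongest is K.

K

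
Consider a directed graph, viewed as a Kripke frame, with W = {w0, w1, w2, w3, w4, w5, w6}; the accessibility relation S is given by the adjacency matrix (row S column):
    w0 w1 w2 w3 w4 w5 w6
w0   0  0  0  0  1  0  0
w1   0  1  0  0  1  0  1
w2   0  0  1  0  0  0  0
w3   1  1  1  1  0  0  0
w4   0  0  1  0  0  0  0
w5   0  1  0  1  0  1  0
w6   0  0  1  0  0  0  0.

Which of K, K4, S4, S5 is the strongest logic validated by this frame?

Transitive (axiom 4): no — w0 S w4 and w4 S w2, but not w0 S w2.
Reflexive (axiom T): no — w0 is not related to itself.
Euclidean (axiom 5): no — w1 S w4 and w1 S w6, but not w4 S w6.
So F validates K; K4 would additionally require S to be transitive. The strongest is K.

K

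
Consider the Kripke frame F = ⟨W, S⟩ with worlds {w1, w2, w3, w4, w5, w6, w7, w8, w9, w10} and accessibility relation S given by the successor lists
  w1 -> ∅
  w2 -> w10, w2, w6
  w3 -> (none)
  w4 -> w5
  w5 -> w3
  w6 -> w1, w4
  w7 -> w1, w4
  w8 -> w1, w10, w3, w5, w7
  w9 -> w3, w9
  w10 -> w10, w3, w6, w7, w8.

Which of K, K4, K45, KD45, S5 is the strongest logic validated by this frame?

Transitive (axiom 4): no — w10 S w6 and w6 S w1, but not w10 S w1.
Euclidean (axiom 5): no — w10 S w3 and w10 S w6, but not w3 S w6.
Serial (axiom D): no — w1 has no S-successor.
Reflexive (axiom T): no — w1 is not related to itself.
So F validates K; K4 would additionally require S to be transitive. The strongest is K.

K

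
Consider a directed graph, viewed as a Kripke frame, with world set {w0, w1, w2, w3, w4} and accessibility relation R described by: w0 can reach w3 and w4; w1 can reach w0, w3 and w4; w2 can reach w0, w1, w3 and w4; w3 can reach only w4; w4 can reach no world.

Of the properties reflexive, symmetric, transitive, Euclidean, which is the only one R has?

transitive

Reflexive: no — w0 is not related to itself.
Symmetric: no — w0 R w3 but not w3 R w0.
Transitive: yes — every two-step R-path is closed by a direct edge.
Euclidean: no — w0 R w4 and w0 R w3, but not w4 R w3.
Only transitive holds.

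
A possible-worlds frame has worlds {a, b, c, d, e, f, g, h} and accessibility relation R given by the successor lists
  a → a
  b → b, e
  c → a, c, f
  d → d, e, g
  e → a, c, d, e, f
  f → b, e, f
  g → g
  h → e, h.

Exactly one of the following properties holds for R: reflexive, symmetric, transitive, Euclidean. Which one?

reflexive

Reflexive: yes — every world is R-related to itself.
Symmetric: no — b R e but not e R b.
Transitive: no — b R e and e R a, but not b R a.
Euclidean: no — c R a and c R f, but not a R f.
Only reflexive holds.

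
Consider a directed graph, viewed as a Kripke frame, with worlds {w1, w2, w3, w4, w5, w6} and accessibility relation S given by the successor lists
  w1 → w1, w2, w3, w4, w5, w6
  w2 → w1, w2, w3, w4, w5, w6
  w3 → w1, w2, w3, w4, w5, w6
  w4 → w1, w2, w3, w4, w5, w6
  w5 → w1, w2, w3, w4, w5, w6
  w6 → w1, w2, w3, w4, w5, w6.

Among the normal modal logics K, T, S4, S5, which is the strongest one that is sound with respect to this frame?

Reflexive (axiom T): yes — every world is S-related to itself.
Transitive (axiom 4): yes — every two-step S-path is closed by a direct edge.
Euclidean (axiom 5): yes — any two successors of a common world are S-related.
So F validates K, T, S4, S5. The strongest is S5.

S5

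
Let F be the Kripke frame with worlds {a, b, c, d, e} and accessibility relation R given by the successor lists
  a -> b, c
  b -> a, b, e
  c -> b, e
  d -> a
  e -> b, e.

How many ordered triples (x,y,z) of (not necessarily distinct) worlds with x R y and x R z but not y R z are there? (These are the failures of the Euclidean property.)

Enumerating: (a,b,c), (a,c,c), (b,a,a), (b,a,e), (b,e,a), (d,a,a).

6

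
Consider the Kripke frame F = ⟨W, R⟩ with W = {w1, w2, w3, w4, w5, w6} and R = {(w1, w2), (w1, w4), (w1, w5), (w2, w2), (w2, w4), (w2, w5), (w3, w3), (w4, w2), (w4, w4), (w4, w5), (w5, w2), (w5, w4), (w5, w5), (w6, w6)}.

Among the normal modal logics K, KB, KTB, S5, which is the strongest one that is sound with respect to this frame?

Symmetric (axiom B): no — w1 R w2 but not w2 R w1.
Reflexive (axiom T): no — w1 is not related to itself.
Euclidean (axiom 5): yes — any two successors of a common world are R-related.
So F validates K; KB would additionally require R to be symmetric. The strongest is K.

K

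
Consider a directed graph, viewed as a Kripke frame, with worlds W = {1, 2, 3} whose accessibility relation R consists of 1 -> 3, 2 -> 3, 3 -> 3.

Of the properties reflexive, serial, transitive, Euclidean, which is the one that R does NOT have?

Reflexive: no — 1 is not related to itself.
Serial: yes — every world has a successor (e.g. 1 R 3).
Transitive: yes — every two-step R-path is closed by a direct edge.
Euclidean: yes — any two successors of a common world are R-related.
Only reflexive fails.

reflexive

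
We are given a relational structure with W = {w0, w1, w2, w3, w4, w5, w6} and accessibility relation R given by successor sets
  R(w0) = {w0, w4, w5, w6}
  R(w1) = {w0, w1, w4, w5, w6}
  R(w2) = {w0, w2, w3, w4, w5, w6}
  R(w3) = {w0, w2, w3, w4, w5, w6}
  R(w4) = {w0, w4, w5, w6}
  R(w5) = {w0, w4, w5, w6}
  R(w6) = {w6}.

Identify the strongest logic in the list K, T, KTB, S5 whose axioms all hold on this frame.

Reflexive (axiom T): yes — every world is R-related to itself.
Symmetric (axiom B): no — w0 R w6 but not w6 R w0.
Euclidean (axiom 5): no — w0 R w6 and w0 R w4, but not w6 R w4.
So F validates K, T; KTB would additionally require R to be symmetric. The strongest is T.

T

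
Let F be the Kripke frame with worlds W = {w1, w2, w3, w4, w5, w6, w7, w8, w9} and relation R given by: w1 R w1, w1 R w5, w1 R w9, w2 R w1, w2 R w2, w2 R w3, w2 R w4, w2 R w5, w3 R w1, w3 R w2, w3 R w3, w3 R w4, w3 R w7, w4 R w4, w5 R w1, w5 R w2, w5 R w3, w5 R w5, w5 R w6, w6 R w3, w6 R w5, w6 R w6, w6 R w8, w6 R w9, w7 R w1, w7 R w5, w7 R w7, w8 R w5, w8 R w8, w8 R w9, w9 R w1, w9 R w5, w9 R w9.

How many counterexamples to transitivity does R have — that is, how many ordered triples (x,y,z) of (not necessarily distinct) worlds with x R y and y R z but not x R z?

35

Enumerating: (w1,w5,w2), (w1,w5,w3), (w1,w5,w6), (w2,w1,w9), (w2,w3,w7), (w2,w5,w6), (w3,w1,w5), (w3,w1,w9), (w3,w2,w5), (w3,w7,w5), (w5,w1,w9), (w5,w2,w4), … and 23 more.
Total: 35.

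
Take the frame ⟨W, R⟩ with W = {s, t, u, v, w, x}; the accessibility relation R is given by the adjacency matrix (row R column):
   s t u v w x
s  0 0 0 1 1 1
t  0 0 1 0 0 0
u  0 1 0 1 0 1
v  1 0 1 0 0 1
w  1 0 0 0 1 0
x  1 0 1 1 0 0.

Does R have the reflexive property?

No

Reflexive: no — s is not related to itself.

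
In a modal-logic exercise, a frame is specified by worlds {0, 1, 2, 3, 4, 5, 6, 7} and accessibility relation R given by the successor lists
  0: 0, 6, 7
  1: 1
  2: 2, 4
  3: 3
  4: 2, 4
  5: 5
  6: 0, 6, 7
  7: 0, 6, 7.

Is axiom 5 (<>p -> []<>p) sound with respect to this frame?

Yes

The schema 5 characterises exactly the Euclidean frames.
Euclidean: yes — any two successors of a common world are R-related.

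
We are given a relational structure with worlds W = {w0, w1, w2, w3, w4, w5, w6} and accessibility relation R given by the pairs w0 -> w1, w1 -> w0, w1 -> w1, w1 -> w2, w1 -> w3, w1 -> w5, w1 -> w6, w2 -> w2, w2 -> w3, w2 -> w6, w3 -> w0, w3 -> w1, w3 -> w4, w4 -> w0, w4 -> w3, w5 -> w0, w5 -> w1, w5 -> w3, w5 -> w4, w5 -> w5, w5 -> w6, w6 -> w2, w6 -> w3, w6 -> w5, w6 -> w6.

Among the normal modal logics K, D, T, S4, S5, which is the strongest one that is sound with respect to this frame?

D

Serial (axiom D): yes — every world has a successor (e.g. w0 R w1).
Reflexive (axiom T): no — w0 is not related to itself.
Transitive (axiom 4): no — w0 R w1 and w1 R w2, but not w0 R w2.
Euclidean (axiom 5): no — w1 R w0 and w1 R w2, but not w0 R w2.
So F validates K, D; T would additionally require R to be reflexive. The strongest is D.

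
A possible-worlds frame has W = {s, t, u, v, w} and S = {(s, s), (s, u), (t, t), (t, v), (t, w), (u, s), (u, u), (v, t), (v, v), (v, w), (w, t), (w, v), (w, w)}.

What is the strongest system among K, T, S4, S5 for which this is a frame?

Reflexive (axiom T): yes — every world is S-related to itself.
Transitive (axiom 4): yes — every two-step S-path is closed by a direct edge.
Euclidean (axiom 5): yes — any two successors of a common world are S-related.
So F validates K, T, S4, S5. The strongest is S5.

S5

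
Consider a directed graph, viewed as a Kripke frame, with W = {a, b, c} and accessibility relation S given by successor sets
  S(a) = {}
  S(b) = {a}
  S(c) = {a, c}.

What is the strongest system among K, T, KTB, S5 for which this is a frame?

K

Reflexive (axiom T): no — a is not related to itself.
Symmetric (axiom B): no — b S a but not a S b.
Euclidean (axiom 5): no — b S a and b S a, but not a S a.
So F validates K; T would additionally require S to be reflexive. The strongest is K.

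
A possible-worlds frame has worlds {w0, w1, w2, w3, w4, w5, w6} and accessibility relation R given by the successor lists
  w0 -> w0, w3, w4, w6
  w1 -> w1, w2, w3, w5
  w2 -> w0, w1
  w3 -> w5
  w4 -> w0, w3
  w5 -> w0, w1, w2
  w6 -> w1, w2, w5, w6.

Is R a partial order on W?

Reflexive: no — w2 is not related to itself.
Transitive: no — w0 R w3 and w3 R w5, but not w0 R w5.
Antisymmetric: no — w0 R w4 and w4 R w0 with w0 ≠ w4.
So R is not a partial order.

No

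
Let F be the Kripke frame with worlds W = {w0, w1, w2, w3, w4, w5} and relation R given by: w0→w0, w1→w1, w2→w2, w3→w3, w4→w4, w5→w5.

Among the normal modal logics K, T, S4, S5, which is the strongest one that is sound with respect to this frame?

Reflexive (axiom T): yes — every world is R-related to itself.
Transitive (axiom 4): yes — every two-step R-path is closed by a direct edge.
Euclidean (axiom 5): yes — any two successors of a common world are R-related.
So F validates K, T, S4, S5. The strongest is S5.

S5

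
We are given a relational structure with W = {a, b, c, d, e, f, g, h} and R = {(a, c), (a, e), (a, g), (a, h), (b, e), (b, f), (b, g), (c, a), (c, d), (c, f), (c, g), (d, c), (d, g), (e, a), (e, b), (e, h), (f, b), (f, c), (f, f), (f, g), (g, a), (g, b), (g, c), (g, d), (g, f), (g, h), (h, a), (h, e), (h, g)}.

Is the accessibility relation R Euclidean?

No

Euclidean: no — a R c and a R e, but not c R e.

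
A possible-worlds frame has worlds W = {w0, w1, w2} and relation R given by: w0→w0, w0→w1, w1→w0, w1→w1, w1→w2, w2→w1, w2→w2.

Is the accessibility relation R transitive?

Transitive: no — w0 R w1 and w1 R w2, but not w0 R w2.

No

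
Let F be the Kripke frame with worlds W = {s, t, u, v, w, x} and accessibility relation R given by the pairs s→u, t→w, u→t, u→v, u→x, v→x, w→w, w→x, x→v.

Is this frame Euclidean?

Euclidean: no — u R t and u R v, but not t R v.

No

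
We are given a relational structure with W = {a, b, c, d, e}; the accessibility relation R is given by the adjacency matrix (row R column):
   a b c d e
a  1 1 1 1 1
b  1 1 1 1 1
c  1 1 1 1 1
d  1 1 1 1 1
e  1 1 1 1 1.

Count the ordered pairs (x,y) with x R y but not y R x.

0

R is symmetric; there are no such tuples.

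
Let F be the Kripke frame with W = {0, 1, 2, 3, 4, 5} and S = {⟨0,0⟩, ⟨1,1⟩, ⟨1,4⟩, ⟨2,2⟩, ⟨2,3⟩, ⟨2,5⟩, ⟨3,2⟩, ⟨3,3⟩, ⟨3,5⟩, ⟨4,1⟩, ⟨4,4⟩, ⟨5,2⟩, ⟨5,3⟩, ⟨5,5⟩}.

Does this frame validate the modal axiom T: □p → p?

Yes

The schema T characterises exactly the reflexive frames.
Reflexive: yes — every world is S-related to itself.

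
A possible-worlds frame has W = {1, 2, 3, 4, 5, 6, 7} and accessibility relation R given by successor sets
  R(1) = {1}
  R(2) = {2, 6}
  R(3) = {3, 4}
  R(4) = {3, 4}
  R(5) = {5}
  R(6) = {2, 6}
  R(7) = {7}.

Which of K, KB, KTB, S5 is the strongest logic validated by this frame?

S5

Symmetric (axiom B): yes — every pair in R has its reverse in R.
Reflexive (axiom T): yes — every world is R-related to itself.
Euclidean (axiom 5): yes — any two successors of a common world are R-related.
So F validates K, KB, KTB, S5. The strongest is S5.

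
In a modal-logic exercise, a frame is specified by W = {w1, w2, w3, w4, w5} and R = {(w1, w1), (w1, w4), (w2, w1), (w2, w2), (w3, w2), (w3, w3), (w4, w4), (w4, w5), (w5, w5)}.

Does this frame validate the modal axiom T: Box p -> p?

The schema T characterises exactly the reflexive frames.
Reflexive: yes — every world is R-related to itself.

Yes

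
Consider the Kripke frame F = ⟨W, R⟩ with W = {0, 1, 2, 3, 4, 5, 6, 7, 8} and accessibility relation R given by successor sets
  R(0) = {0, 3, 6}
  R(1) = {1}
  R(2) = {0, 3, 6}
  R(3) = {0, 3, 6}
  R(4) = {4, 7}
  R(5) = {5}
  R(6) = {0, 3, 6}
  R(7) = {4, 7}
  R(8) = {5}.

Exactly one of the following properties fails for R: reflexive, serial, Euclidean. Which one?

Reflexive: no — 2 is not related to itself.
Serial: yes — every world has a successor (e.g. 0 R 0).
Euclidean: yes — any two successors of a common world are R-related.
Only reflexive fails.

reflexive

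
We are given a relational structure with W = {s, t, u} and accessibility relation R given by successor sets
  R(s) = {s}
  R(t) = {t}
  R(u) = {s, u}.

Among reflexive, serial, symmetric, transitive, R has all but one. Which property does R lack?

Reflexive: yes — every world is R-related to itself.
Serial: yes — every world has a successor (e.g. s R s).
Symmetric: no — u R s but not s R u.
Transitive: yes — every two-step R-path is closed by a direct edge.
Only symmetric fails.

symmetric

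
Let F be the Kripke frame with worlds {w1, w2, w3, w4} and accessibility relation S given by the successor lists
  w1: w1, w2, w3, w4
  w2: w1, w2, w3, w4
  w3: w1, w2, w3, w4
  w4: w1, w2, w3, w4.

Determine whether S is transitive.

Transitive: yes — every two-step S-path is closed by a direct edge.

Yes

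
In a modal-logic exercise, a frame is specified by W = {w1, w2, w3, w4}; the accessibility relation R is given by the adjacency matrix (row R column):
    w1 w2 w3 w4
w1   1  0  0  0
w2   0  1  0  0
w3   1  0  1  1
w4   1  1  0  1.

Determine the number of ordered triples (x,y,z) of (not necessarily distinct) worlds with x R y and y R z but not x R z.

Enumerating: (w3,w4,w2).

1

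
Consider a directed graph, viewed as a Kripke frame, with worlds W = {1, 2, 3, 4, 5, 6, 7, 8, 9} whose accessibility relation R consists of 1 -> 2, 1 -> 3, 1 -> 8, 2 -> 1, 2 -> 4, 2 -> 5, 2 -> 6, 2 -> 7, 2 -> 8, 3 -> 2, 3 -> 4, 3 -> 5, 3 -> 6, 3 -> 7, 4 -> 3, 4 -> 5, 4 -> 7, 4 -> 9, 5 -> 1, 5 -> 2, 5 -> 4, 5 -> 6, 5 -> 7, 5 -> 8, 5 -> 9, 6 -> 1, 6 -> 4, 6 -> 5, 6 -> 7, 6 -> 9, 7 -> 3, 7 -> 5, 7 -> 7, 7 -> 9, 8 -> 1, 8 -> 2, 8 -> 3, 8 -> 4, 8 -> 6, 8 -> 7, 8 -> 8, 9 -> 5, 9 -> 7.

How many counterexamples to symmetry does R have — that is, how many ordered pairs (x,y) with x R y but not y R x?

19

Enumerating: (1,3), (2,4), (2,6), (2,7), (3,2), (3,5), (3,6), (4,7), (4,9), (5,1), (5,8), (6,1), … and 7 more.
Total: 19.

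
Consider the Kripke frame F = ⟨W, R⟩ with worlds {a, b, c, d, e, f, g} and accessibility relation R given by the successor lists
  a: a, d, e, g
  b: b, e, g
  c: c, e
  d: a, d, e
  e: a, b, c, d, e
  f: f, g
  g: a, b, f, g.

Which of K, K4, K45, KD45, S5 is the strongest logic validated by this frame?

K

Transitive (axiom 4): no — a R e and e R b, but not a R b.
Euclidean (axiom 5): no — a R d and a R g, but not d R g.
Serial (axiom D): yes — every world has a successor (e.g. a R a).
Reflexive (axiom T): yes — every world is R-related to itself.
So F validates K; K4 would additionally require R to be transitive. The strongest is K.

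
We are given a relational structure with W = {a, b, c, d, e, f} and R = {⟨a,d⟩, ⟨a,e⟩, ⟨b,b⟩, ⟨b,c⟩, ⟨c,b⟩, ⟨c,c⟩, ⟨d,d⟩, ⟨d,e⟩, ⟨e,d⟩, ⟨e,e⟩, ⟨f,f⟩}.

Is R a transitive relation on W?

Transitive: yes — every two-step R-path is closed by a direct edge.

Yes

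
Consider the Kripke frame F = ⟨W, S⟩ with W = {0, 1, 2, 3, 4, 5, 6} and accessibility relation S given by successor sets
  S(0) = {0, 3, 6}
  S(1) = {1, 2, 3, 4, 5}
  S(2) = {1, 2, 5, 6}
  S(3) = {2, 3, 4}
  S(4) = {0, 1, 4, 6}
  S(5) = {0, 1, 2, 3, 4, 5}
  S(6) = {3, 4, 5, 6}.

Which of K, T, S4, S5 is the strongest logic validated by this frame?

T

Reflexive (axiom T): yes — every world is S-related to itself.
Transitive (axiom 4): no — 0 S 3 and 3 S 2, but not 0 S 2.
Euclidean (axiom 5): no — 0 S 3 and 0 S 6, but not 3 S 6.
So F validates K, T; S4 would additionally require S to be transitive. The strongest is T.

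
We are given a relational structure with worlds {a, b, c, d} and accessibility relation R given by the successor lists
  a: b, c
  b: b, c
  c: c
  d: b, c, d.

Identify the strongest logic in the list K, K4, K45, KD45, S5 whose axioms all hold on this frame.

Transitive (axiom 4): yes — every two-step R-path is closed by a direct edge.
Euclidean (axiom 5): no — a R c and a R b, but not c R b.
Serial (axiom D): yes — every world has a successor (e.g. a R b).
Reflexive (axiom T): no — a is not related to itself.
So F validates K, K4; K45 would additionally require R to be Euclidean. The strongest is K4.

K4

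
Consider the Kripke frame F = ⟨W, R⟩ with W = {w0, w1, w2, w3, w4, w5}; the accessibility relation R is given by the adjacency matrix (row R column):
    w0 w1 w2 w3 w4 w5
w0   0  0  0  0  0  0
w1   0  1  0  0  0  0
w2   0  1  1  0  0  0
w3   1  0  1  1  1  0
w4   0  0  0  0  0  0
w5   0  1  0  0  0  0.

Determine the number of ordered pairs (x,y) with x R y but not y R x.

Enumerating: (w2,w1), (w3,w0), (w3,w2), (w3,w4), (w5,w1).

5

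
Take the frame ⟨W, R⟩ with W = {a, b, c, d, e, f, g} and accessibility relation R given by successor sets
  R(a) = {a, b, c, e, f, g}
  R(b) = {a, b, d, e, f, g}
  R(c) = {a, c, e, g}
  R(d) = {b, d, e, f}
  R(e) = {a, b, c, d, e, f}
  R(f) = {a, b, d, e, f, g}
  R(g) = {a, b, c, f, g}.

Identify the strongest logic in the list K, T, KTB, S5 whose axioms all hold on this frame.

Reflexive (axiom T): yes — every world is R-related to itself.
Symmetric (axiom B): yes — every pair in R has its reverse in R.
Euclidean (axiom 5): no — a R b and a R c, but not b R c.
So F validates K, T, KTB; S5 would additionally require R to be Euclidean. The strongest is KTB.

KTB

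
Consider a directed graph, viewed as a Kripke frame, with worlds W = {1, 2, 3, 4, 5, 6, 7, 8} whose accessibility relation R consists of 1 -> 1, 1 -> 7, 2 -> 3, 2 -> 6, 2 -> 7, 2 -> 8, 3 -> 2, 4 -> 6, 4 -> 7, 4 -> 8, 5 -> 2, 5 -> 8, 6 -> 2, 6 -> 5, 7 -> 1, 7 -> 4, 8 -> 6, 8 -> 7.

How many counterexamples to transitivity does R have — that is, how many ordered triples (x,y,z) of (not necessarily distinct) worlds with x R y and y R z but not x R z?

32

Enumerating: (1,7,4), (2,3,2), (2,6,2), (2,6,5), (2,7,1), (2,7,4), (3,2,3), (3,2,6), (3,2,7), (3,2,8), (4,6,2), (4,6,5), … and 20 more.
Total: 32.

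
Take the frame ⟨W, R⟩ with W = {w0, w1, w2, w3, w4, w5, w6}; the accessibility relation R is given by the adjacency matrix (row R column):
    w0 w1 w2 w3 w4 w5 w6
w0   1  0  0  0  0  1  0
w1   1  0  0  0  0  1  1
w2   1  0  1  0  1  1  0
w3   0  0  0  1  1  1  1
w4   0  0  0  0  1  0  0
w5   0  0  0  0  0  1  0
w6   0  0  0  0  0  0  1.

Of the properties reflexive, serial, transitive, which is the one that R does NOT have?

Reflexive: no — w1 is not related to itself.
Serial: yes — every world has a successor (e.g. w0 R w0).
Transitive: yes — every two-step R-path is closed by a direct edge.
Only reflexive fails.

reflexive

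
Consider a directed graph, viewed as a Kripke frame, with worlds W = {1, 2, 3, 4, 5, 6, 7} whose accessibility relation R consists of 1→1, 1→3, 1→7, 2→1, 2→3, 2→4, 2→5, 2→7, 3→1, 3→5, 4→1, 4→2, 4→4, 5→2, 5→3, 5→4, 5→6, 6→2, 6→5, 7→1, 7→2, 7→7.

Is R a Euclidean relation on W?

Euclidean: no — 1 R 3 and 1 R 7, but not 3 R 7.

No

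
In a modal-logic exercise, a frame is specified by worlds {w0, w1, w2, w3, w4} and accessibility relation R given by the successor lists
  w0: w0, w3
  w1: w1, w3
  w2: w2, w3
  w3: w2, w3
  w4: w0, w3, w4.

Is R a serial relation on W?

Yes

Serial: yes — every world has a successor (e.g. w0 R w0).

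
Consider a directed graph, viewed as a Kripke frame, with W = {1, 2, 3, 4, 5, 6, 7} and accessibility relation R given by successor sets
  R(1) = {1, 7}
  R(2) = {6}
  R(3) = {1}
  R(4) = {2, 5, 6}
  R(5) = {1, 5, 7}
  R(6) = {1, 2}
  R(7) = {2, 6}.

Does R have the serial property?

Serial: yes — every world has a successor (e.g. 1 R 1).

Yes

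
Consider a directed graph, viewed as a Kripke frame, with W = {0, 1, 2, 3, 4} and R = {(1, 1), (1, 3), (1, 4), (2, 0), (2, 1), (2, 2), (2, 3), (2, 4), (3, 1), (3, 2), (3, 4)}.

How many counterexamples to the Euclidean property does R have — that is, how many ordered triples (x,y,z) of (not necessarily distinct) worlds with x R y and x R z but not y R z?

Enumerating: (1,3,3), (1,4,1), (1,4,3), (1,4,4), (2,0,0), (2,0,1), (2,0,2), (2,0,3), (2,0,4), (2,1,0), (2,1,2), (2,3,0), … and 10 more.
Total: 22.

22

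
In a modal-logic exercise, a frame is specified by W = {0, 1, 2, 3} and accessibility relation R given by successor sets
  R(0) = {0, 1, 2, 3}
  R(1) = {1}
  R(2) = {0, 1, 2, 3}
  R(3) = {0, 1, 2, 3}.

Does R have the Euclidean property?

Euclidean: no — 0 R 1 and 0 R 2, but not 1 R 2.

No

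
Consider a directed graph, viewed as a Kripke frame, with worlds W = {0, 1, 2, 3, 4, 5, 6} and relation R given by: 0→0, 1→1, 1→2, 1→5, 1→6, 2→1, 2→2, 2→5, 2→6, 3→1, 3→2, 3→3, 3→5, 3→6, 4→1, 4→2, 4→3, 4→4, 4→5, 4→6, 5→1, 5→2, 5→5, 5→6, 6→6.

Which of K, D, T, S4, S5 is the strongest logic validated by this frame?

S4

Serial (axiom D): yes — every world has a successor (e.g. 0 R 0).
Reflexive (axiom T): yes — every world is R-related to itself.
Transitive (axiom 4): yes — every two-step R-path is closed by a direct edge.
Euclidean (axiom 5): no — 1 R 6 and 1 R 2, but not 6 R 2.
So F validates K, D, T, S4; S5 would additionally require R to be Euclidean. The strongest is S4.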